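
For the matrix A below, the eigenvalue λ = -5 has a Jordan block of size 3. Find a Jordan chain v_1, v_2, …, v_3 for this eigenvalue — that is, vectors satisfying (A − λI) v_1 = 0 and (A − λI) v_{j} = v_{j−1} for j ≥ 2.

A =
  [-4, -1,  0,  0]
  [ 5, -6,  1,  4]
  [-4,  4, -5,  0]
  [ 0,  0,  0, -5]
A Jordan chain for λ = -5 of length 3:
v_1 = (-4, -4, 16, 0)ᵀ
v_2 = (1, 5, -4, 0)ᵀ
v_3 = (1, 0, 0, 0)ᵀ

Let N = A − (-5)·I. We want v_3 with N^3 v_3 = 0 but N^2 v_3 ≠ 0; then v_{j-1} := N · v_j for j = 3, …, 2.

Pick v_3 = (1, 0, 0, 0)ᵀ.
Then v_2 = N · v_3 = (1, 5, -4, 0)ᵀ.
Then v_1 = N · v_2 = (-4, -4, 16, 0)ᵀ.

Sanity check: (A − (-5)·I) v_1 = (0, 0, 0, 0)ᵀ = 0. ✓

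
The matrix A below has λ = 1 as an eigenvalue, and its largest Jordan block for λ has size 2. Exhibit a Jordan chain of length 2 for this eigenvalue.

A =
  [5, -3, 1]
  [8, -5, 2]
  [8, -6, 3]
A Jordan chain for λ = 1 of length 2:
v_1 = (4, 8, 8)ᵀ
v_2 = (1, 0, 0)ᵀ

Let N = A − (1)·I. We want v_2 with N^2 v_2 = 0 but N^1 v_2 ≠ 0; then v_{j-1} := N · v_j for j = 2, …, 2.

Pick v_2 = (1, 0, 0)ᵀ.
Then v_1 = N · v_2 = (4, 8, 8)ᵀ.

Sanity check: (A − (1)·I) v_1 = (0, 0, 0)ᵀ = 0. ✓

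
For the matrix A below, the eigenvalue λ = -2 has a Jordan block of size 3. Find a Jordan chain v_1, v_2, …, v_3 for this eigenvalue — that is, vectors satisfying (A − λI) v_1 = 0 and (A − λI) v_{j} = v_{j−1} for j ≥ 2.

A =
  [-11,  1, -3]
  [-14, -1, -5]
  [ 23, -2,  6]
A Jordan chain for λ = -2 of length 3:
v_1 = (-2, -3, 5)ᵀ
v_2 = (-9, -14, 23)ᵀ
v_3 = (1, 0, 0)ᵀ

Let N = A − (-2)·I. We want v_3 with N^3 v_3 = 0 but N^2 v_3 ≠ 0; then v_{j-1} := N · v_j for j = 3, …, 2.

Pick v_3 = (1, 0, 0)ᵀ.
Then v_2 = N · v_3 = (-9, -14, 23)ᵀ.
Then v_1 = N · v_2 = (-2, -3, 5)ᵀ.

Sanity check: (A − (-2)·I) v_1 = (0, 0, 0)ᵀ = 0. ✓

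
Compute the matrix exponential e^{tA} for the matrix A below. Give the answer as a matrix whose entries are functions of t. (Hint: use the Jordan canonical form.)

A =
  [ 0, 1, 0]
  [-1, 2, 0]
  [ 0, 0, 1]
e^{tA} =
  [-t*exp(t) + exp(t), t*exp(t), 0]
  [-t*exp(t), t*exp(t) + exp(t), 0]
  [0, 0, exp(t)]

Strategy: write A = P · J · P⁻¹ where J is a Jordan canonical form, so e^{tA} = P · e^{tJ} · P⁻¹, and e^{tJ} can be computed block-by-block.

A has Jordan form
J =
  [1, 1, 0]
  [0, 1, 0]
  [0, 0, 1]
(up to reordering of blocks).

Per-block formulas:
  For a 2×2 Jordan block J_2(1): exp(t · J_2(1)) = e^(1t)·(I + t·N), where N is the 2×2 nilpotent shift.
  For a 1×1 block at λ = 1: exp(t · [1]) = [e^(1t)].

After assembling e^{tJ} and conjugating by P, we get:

e^{tA} =
  [-t*exp(t) + exp(t), t*exp(t), 0]
  [-t*exp(t), t*exp(t) + exp(t), 0]
  [0, 0, exp(t)]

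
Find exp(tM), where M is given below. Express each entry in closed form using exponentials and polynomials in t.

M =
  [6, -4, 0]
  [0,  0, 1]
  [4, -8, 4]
e^{tM} =
  [4*t*exp(4*t) + exp(2*t), -2*exp(4*t) + 2*exp(2*t), -2*t*exp(4*t) + exp(4*t) - exp(2*t)]
  [2*t*exp(4*t) - exp(4*t) + exp(2*t), -exp(4*t) + 2*exp(2*t), -t*exp(4*t) + exp(4*t) - exp(2*t)]
  [8*t*exp(4*t) - 2*exp(4*t) + 2*exp(2*t), -4*exp(4*t) + 4*exp(2*t), -4*t*exp(4*t) + 3*exp(4*t) - 2*exp(2*t)]

Strategy: write M = P · J · P⁻¹ where J is a Jordan canonical form, so e^{tM} = P · e^{tJ} · P⁻¹, and e^{tJ} can be computed block-by-block.

M has Jordan form
J =
  [2, 0, 0]
  [0, 4, 1]
  [0, 0, 4]
(up to reordering of blocks).

Per-block formulas:
  For a 1×1 block at λ = 2: exp(t · [2]) = [e^(2t)].
  For a 2×2 Jordan block J_2(4): exp(t · J_2(4)) = e^(4t)·(I + t·N), where N is the 2×2 nilpotent shift.

After assembling e^{tJ} and conjugating by P, we get:

e^{tM} =
  [4*t*exp(4*t) + exp(2*t), -2*exp(4*t) + 2*exp(2*t), -2*t*exp(4*t) + exp(4*t) - exp(2*t)]
  [2*t*exp(4*t) - exp(4*t) + exp(2*t), -exp(4*t) + 2*exp(2*t), -t*exp(4*t) + exp(4*t) - exp(2*t)]
  [8*t*exp(4*t) - 2*exp(4*t) + 2*exp(2*t), -4*exp(4*t) + 4*exp(2*t), -4*t*exp(4*t) + 3*exp(4*t) - 2*exp(2*t)]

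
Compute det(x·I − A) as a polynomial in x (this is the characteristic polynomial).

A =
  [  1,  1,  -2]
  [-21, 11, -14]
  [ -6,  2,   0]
x^3 - 12*x^2 + 48*x - 64

Expanding det(x·I − A) (e.g. by cofactor expansion or by noting that A is similar to its Jordan form J, which has the same characteristic polynomial as A) gives
  χ_A(x) = x^3 - 12*x^2 + 48*x - 64
which factors as (x - 4)^3. The eigenvalues (with algebraic multiplicities) are λ = 4 with multiplicity 3.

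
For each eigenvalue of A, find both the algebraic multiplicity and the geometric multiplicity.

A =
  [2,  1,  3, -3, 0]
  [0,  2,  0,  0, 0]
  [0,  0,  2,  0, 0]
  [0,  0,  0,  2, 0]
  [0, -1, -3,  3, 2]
λ = 2: alg = 5, geom = 4

Step 1 — factor the characteristic polynomial to read off the algebraic multiplicities:
  χ_A(x) = (x - 2)^5

Step 2 — compute geometric multiplicities via the rank-nullity identity g(λ) = n − rank(A − λI):
  rank(A − (2)·I) = 1, so dim ker(A − (2)·I) = n − 1 = 4

Summary:
  λ = 2: algebraic multiplicity = 5, geometric multiplicity = 4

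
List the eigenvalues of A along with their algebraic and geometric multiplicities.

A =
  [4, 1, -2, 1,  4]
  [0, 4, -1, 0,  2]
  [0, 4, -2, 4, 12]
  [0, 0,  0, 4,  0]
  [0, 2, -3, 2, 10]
λ = 4: alg = 5, geom = 3

Step 1 — factor the characteristic polynomial to read off the algebraic multiplicities:
  χ_A(x) = (x - 4)^5

Step 2 — compute geometric multiplicities via the rank-nullity identity g(λ) = n − rank(A − λI):
  rank(A − (4)·I) = 2, so dim ker(A − (4)·I) = n − 2 = 3

Summary:
  λ = 4: algebraic multiplicity = 5, geometric multiplicity = 3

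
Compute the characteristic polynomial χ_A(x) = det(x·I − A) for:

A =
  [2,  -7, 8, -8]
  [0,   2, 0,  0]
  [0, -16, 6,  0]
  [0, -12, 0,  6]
x^4 - 16*x^3 + 88*x^2 - 192*x + 144

Expanding det(x·I − A) (e.g. by cofactor expansion or by noting that A is similar to its Jordan form J, which has the same characteristic polynomial as A) gives
  χ_A(x) = x^4 - 16*x^3 + 88*x^2 - 192*x + 144
which factors as (x - 6)^2*(x - 2)^2. The eigenvalues (with algebraic multiplicities) are λ = 2 with multiplicity 2, λ = 6 with multiplicity 2.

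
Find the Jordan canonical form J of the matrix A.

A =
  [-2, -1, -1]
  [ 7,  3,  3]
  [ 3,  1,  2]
J_3(1)

The characteristic polynomial is
  det(x·I − A) = x^3 - 3*x^2 + 3*x - 1 = (x - 1)^3

Eigenvalues and multiplicities (the geometric multiplicity of λ is n − rank(A − λI), which equals the number of Jordan blocks for λ):
  λ = 1: algebraic multiplicity = 3, geometric multiplicity = 1

Determining the block sizes for each eigenvalue:
  λ = 1: one block (gm = 1), so the single block has size am = 3 → block sizes [3]

Assembling the blocks gives a Jordan form
J =
  [1, 1, 0]
  [0, 1, 1]
  [0, 0, 1]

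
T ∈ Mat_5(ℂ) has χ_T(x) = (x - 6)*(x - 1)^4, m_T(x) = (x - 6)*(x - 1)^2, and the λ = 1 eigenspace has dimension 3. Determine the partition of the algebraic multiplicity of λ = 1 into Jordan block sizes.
Block sizes for λ = 1: [2, 1, 1]

Step 1 — from the characteristic polynomial, algebraic multiplicity of λ = 1 is 4. From dim ker(T − (1)·I) = 3, there are exactly 3 Jordan blocks for λ = 1.
Step 2 — from the minimal polynomial, the factor (x − 1)^2 tells us the largest block for λ = 1 has size 2.
Step 3 — with total size 4, 3 blocks, and largest block 2, the block sizes (in nonincreasing order) are [2, 1, 1].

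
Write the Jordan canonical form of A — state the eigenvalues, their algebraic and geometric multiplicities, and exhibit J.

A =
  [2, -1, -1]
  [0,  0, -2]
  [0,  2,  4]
J_2(2) ⊕ J_1(2)

The characteristic polynomial is
  det(x·I − A) = x^3 - 6*x^2 + 12*x - 8 = (x - 2)^3

Eigenvalues and multiplicities (the geometric multiplicity of λ is n − rank(A − λI), which equals the number of Jordan blocks for λ):
  λ = 2: algebraic multiplicity = 3, geometric multiplicity = 2

Determining the block sizes for each eigenvalue:
  λ = 2: 2 blocks summing to 3 forces exactly one block of size 2 and the rest size 1 → block sizes [2, 1]

Assembling the blocks gives a Jordan form
J =
  [2, 1, 0]
  [0, 2, 0]
  [0, 0, 2]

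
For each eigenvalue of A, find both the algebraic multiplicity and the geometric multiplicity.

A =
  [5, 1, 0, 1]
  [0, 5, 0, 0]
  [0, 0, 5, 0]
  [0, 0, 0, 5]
λ = 5: alg = 4, geom = 3

Step 1 — factor the characteristic polynomial to read off the algebraic multiplicities:
  χ_A(x) = (x - 5)^4

Step 2 — compute geometric multiplicities via the rank-nullity identity g(λ) = n − rank(A − λI):
  rank(A − (5)·I) = 1, so dim ker(A − (5)·I) = n − 1 = 3

Summary:
  λ = 5: algebraic multiplicity = 4, geometric multiplicity = 3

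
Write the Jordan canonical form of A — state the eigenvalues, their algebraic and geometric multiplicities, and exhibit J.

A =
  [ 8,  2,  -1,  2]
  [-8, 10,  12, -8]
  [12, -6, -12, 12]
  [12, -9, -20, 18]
J_2(6) ⊕ J_2(6)

The characteristic polynomial is
  det(x·I − A) = x^4 - 24*x^3 + 216*x^2 - 864*x + 1296 = (x - 6)^4

Eigenvalues and multiplicities (the geometric multiplicity of λ is n − rank(A − λI), which equals the number of Jordan blocks for λ):
  λ = 6: algebraic multiplicity = 4, geometric multiplicity = 2

Determining the block sizes for each eigenvalue:
  λ = 6: with am = 4 and gm = 2, the partition is not yet determined (e.g. several partitions of 4 into 2 parts exist). Let N = A − (6)·I. Computing rank(N^1) = 2, rank(N^2) = 0; the number of blocks of size ≥ j is rank(N^{j−1}) − rank(N^j), giving [2, 2]. So we have 2 block(s) of size 2 → block sizes [2, 2]

Assembling the blocks gives a Jordan form
J =
  [6, 1, 0, 0]
  [0, 6, 0, 0]
  [0, 0, 6, 1]
  [0, 0, 0, 6]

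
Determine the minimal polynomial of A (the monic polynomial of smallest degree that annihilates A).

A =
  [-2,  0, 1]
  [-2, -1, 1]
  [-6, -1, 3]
x^3

The characteristic polynomial is χ_A(x) = x^3, so the eigenvalues are known. The minimal polynomial is
  m_A(x) = Π_λ (x − λ)^{k_λ}
where k_λ is the size of the *largest* Jordan block for λ (equivalently, the smallest k with (A − λI)^k v = 0 for every generalised eigenvector v of λ).

  λ = 0: largest Jordan block has size 3, contributing (x − 0)^3

So m_A(x) = x^3 = x^3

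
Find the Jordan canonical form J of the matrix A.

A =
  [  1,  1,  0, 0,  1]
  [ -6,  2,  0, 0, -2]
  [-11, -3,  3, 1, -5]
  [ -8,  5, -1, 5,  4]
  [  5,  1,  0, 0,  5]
J_2(2) ⊕ J_3(4)

The characteristic polynomial is
  det(x·I − A) = x^5 - 16*x^4 + 100*x^3 - 304*x^2 + 448*x - 256 = (x - 4)^3*(x - 2)^2

Eigenvalues and multiplicities (the geometric multiplicity of λ is n − rank(A − λI), which equals the number of Jordan blocks for λ):
  λ = 2: algebraic multiplicity = 2, geometric multiplicity = 1
  λ = 4: algebraic multiplicity = 3, geometric multiplicity = 1

Determining the block sizes for each eigenvalue:
  λ = 2: one block (gm = 1), so the single block has size am = 2 → block sizes [2]
  λ = 4: one block (gm = 1), so the single block has size am = 3 → block sizes [3]

Assembling the blocks gives a Jordan form
J =
  [2, 1, 0, 0, 0]
  [0, 2, 0, 0, 0]
  [0, 0, 4, 1, 0]
  [0, 0, 0, 4, 1]
  [0, 0, 0, 0, 4]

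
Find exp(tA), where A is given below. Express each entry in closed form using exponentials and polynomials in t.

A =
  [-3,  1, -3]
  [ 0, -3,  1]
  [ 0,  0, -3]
e^{tA} =
  [exp(-3*t), t*exp(-3*t), t^2*exp(-3*t)/2 - 3*t*exp(-3*t)]
  [0, exp(-3*t), t*exp(-3*t)]
  [0, 0, exp(-3*t)]

Strategy: write A = P · J · P⁻¹ where J is a Jordan canonical form, so e^{tA} = P · e^{tJ} · P⁻¹, and e^{tJ} can be computed block-by-block.

A has Jordan form
J =
  [-3,  1,  0]
  [ 0, -3,  1]
  [ 0,  0, -3]
(up to reordering of blocks).

Per-block formulas:
  For a 3×3 Jordan block J_3(-3): exp(t · J_3(-3)) = e^(-3t)·(I + t·N + (t^2/2)·N^2), where N is the 3×3 nilpotent shift.

After assembling e^{tJ} and conjugating by P, we get:

e^{tA} =
  [exp(-3*t), t*exp(-3*t), t^2*exp(-3*t)/2 - 3*t*exp(-3*t)]
  [0, exp(-3*t), t*exp(-3*t)]
  [0, 0, exp(-3*t)]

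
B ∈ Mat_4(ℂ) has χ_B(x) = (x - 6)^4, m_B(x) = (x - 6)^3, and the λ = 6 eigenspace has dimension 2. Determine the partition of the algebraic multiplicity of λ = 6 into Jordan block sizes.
Block sizes for λ = 6: [3, 1]

Step 1 — from the characteristic polynomial, algebraic multiplicity of λ = 6 is 4. From dim ker(B − (6)·I) = 2, there are exactly 2 Jordan blocks for λ = 6.
Step 2 — from the minimal polynomial, the factor (x − 6)^3 tells us the largest block for λ = 6 has size 3.
Step 3 — with total size 4, 2 blocks, and largest block 3, the block sizes (in nonincreasing order) are [3, 1].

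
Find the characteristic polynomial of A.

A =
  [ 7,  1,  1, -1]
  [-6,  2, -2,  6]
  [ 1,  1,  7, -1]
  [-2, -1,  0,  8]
x^4 - 24*x^3 + 216*x^2 - 864*x + 1296

Expanding det(x·I − A) (e.g. by cofactor expansion or by noting that A is similar to its Jordan form J, which has the same characteristic polynomial as A) gives
  χ_A(x) = x^4 - 24*x^3 + 216*x^2 - 864*x + 1296
which factors as (x - 6)^4. The eigenvalues (with algebraic multiplicities) are λ = 6 with multiplicity 4.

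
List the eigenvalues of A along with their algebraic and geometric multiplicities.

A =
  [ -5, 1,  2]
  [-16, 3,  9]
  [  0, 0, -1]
λ = -1: alg = 3, geom = 1

Step 1 — factor the characteristic polynomial to read off the algebraic multiplicities:
  χ_A(x) = (x + 1)^3

Step 2 — compute geometric multiplicities via the rank-nullity identity g(λ) = n − rank(A − λI):
  rank(A − (-1)·I) = 2, so dim ker(A − (-1)·I) = n − 2 = 1

Summary:
  λ = -1: algebraic multiplicity = 3, geometric multiplicity = 1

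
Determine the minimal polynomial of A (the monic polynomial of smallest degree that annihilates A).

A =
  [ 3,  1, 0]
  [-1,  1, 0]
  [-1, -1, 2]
x^2 - 4*x + 4

The characteristic polynomial is χ_A(x) = (x - 2)^3, so the eigenvalues are known. The minimal polynomial is
  m_A(x) = Π_λ (x − λ)^{k_λ}
where k_λ is the size of the *largest* Jordan block for λ (equivalently, the smallest k with (A − λI)^k v = 0 for every generalised eigenvector v of λ).

  λ = 2: largest Jordan block has size 2, contributing (x − 2)^2

So m_A(x) = (x - 2)^2 = x^2 - 4*x + 4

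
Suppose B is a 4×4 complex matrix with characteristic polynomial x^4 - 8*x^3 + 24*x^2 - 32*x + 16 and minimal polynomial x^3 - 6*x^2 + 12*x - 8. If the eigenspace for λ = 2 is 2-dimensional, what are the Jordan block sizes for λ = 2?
Block sizes for λ = 2: [3, 1]

Step 1 — from the characteristic polynomial, algebraic multiplicity of λ = 2 is 4. From dim ker(B − (2)·I) = 2, there are exactly 2 Jordan blocks for λ = 2.
Step 2 — from the minimal polynomial, the factor (x − 2)^3 tells us the largest block for λ = 2 has size 3.
Step 3 — with total size 4, 2 blocks, and largest block 3, the block sizes (in nonincreasing order) are [3, 1].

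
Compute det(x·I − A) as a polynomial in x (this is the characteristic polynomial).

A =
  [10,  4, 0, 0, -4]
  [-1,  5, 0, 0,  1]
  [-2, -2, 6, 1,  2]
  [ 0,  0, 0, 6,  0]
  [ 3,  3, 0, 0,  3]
x^5 - 30*x^4 + 360*x^3 - 2160*x^2 + 6480*x - 7776

Expanding det(x·I − A) (e.g. by cofactor expansion or by noting that A is similar to its Jordan form J, which has the same characteristic polynomial as A) gives
  χ_A(x) = x^5 - 30*x^4 + 360*x^3 - 2160*x^2 + 6480*x - 7776
which factors as (x - 6)^5. The eigenvalues (with algebraic multiplicities) are λ = 6 with multiplicity 5.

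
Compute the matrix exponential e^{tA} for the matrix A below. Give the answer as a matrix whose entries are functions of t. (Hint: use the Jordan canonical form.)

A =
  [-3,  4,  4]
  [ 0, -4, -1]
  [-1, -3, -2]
e^{tA} =
  [-2*t^2*exp(-3*t) + exp(-3*t), -8*t^2*exp(-3*t) + 4*t*exp(-3*t), 4*t*exp(-3*t)]
  [t^2*exp(-3*t)/2, 2*t^2*exp(-3*t) - t*exp(-3*t) + exp(-3*t), -t*exp(-3*t)]
  [-t^2*exp(-3*t)/2 - t*exp(-3*t), -2*t^2*exp(-3*t) - 3*t*exp(-3*t), t*exp(-3*t) + exp(-3*t)]

Strategy: write A = P · J · P⁻¹ where J is a Jordan canonical form, so e^{tA} = P · e^{tJ} · P⁻¹, and e^{tJ} can be computed block-by-block.

A has Jordan form
J =
  [-3,  1,  0]
  [ 0, -3,  1]
  [ 0,  0, -3]
(up to reordering of blocks).

Per-block formulas:
  For a 3×3 Jordan block J_3(-3): exp(t · J_3(-3)) = e^(-3t)·(I + t·N + (t^2/2)·N^2), where N is the 3×3 nilpotent shift.

After assembling e^{tJ} and conjugating by P, we get:

e^{tA} =
  [-2*t^2*exp(-3*t) + exp(-3*t), -8*t^2*exp(-3*t) + 4*t*exp(-3*t), 4*t*exp(-3*t)]
  [t^2*exp(-3*t)/2, 2*t^2*exp(-3*t) - t*exp(-3*t) + exp(-3*t), -t*exp(-3*t)]
  [-t^2*exp(-3*t)/2 - t*exp(-3*t), -2*t^2*exp(-3*t) - 3*t*exp(-3*t), t*exp(-3*t) + exp(-3*t)]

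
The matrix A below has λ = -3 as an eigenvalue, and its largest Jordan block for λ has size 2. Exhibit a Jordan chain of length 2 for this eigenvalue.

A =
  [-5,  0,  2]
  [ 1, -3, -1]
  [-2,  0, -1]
A Jordan chain for λ = -3 of length 2:
v_1 = (-2, 1, -2)ᵀ
v_2 = (1, 0, 0)ᵀ

Let N = A − (-3)·I. We want v_2 with N^2 v_2 = 0 but N^1 v_2 ≠ 0; then v_{j-1} := N · v_j for j = 2, …, 2.

Pick v_2 = (1, 0, 0)ᵀ.
Then v_1 = N · v_2 = (-2, 1, -2)ᵀ.

Sanity check: (A − (-3)·I) v_1 = (0, 0, 0)ᵀ = 0. ✓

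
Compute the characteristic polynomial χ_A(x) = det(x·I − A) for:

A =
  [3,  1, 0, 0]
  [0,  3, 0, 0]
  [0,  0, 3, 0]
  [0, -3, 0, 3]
x^4 - 12*x^3 + 54*x^2 - 108*x + 81

Expanding det(x·I − A) (e.g. by cofactor expansion or by noting that A is similar to its Jordan form J, which has the same characteristic polynomial as A) gives
  χ_A(x) = x^4 - 12*x^3 + 54*x^2 - 108*x + 81
which factors as (x - 3)^4. The eigenvalues (with algebraic multiplicities) are λ = 3 with multiplicity 4.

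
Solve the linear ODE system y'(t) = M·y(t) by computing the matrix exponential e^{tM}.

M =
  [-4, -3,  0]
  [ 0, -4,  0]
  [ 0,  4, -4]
e^{tM} =
  [exp(-4*t), -3*t*exp(-4*t), 0]
  [0, exp(-4*t), 0]
  [0, 4*t*exp(-4*t), exp(-4*t)]

Strategy: write M = P · J · P⁻¹ where J is a Jordan canonical form, so e^{tM} = P · e^{tJ} · P⁻¹, and e^{tJ} can be computed block-by-block.

M has Jordan form
J =
  [-4,  1,  0]
  [ 0, -4,  0]
  [ 0,  0, -4]
(up to reordering of blocks).

Per-block formulas:
  For a 2×2 Jordan block J_2(-4): exp(t · J_2(-4)) = e^(-4t)·(I + t·N), where N is the 2×2 nilpotent shift.
  For a 1×1 block at λ = -4: exp(t · [-4]) = [e^(-4t)].

After assembling e^{tJ} and conjugating by P, we get:

e^{tM} =
  [exp(-4*t), -3*t*exp(-4*t), 0]
  [0, exp(-4*t), 0]
  [0, 4*t*exp(-4*t), exp(-4*t)]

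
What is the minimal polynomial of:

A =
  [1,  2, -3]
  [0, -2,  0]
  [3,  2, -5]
x^2 + 4*x + 4

The characteristic polynomial is χ_A(x) = (x + 2)^3, so the eigenvalues are known. The minimal polynomial is
  m_A(x) = Π_λ (x − λ)^{k_λ}
where k_λ is the size of the *largest* Jordan block for λ (equivalently, the smallest k with (A − λI)^k v = 0 for every generalised eigenvector v of λ).

  λ = -2: largest Jordan block has size 2, contributing (x + 2)^2

So m_A(x) = (x + 2)^2 = x^2 + 4*x + 4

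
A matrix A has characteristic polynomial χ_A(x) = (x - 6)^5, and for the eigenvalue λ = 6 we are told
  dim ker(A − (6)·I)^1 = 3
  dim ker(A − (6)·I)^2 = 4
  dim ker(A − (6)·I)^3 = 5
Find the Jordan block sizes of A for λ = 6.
Block sizes for λ = 6: [3, 1, 1]

From the dimensions of kernels of powers, the number of Jordan blocks of size at least j is d_j − d_{j−1} where d_j = dim ker(N^j) (with d_0 = 0). Computing the differences gives [3, 1, 1].
The number of blocks of size exactly k is (#blocks of size ≥ k) − (#blocks of size ≥ k + 1), so the partition is: 2 block(s) of size 1, 1 block(s) of size 3.
In nonincreasing order the block sizes are [3, 1, 1].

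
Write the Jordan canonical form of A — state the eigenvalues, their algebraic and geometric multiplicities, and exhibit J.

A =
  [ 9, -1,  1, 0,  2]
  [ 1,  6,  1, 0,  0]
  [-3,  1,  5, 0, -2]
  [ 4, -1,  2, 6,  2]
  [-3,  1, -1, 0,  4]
J_3(6) ⊕ J_1(6) ⊕ J_1(6)

The characteristic polynomial is
  det(x·I − A) = x^5 - 30*x^4 + 360*x^3 - 2160*x^2 + 6480*x - 7776 = (x - 6)^5

Eigenvalues and multiplicities (the geometric multiplicity of λ is n − rank(A − λI), which equals the number of Jordan blocks for λ):
  λ = 6: algebraic multiplicity = 5, geometric multiplicity = 3

Determining the block sizes for each eigenvalue:
  λ = 6: with am = 5 and gm = 3, the partition is not yet determined (e.g. several partitions of 5 into 3 parts exist). Let N = A − (6)·I. Computing rank(N^1) = 2, rank(N^2) = 1, rank(N^3) = 0; the number of blocks of size ≥ j is rank(N^{j−1}) − rank(N^j), giving [3, 1, 1]. So we have 1 block(s) of size 3, 2 block(s) of size 1 → block sizes [3, 1, 1]

Assembling the blocks gives a Jordan form
J =
  [6, 1, 0, 0, 0]
  [0, 6, 1, 0, 0]
  [0, 0, 6, 0, 0]
  [0, 0, 0, 6, 0]
  [0, 0, 0, 0, 6]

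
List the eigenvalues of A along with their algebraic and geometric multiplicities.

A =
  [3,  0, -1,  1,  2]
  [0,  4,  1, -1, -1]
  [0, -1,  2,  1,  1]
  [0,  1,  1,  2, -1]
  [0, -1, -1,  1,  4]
λ = 3: alg = 5, geom = 3

Step 1 — factor the characteristic polynomial to read off the algebraic multiplicities:
  χ_A(x) = (x - 3)^5

Step 2 — compute geometric multiplicities via the rank-nullity identity g(λ) = n − rank(A − λI):
  rank(A − (3)·I) = 2, so dim ker(A − (3)·I) = n − 2 = 3

Summary:
  λ = 3: algebraic multiplicity = 5, geometric multiplicity = 3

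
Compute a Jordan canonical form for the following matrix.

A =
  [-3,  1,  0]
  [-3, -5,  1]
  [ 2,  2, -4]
J_3(-4)

The characteristic polynomial is
  det(x·I − A) = x^3 + 12*x^2 + 48*x + 64 = (x + 4)^3

Eigenvalues and multiplicities (the geometric multiplicity of λ is n − rank(A − λI), which equals the number of Jordan blocks for λ):
  λ = -4: algebraic multiplicity = 3, geometric multiplicity = 1

Determining the block sizes for each eigenvalue:
  λ = -4: one block (gm = 1), so the single block has size am = 3 → block sizes [3]

Assembling the blocks gives a Jordan form
J =
  [-4,  1,  0]
  [ 0, -4,  1]
  [ 0,  0, -4]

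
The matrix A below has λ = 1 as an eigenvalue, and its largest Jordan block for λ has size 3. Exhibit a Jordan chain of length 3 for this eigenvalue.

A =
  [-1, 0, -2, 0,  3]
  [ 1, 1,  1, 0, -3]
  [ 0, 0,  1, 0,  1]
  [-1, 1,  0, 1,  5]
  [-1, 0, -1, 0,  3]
A Jordan chain for λ = 1 of length 3:
v_1 = (1, 1, -1, -2, 0)ᵀ
v_2 = (-2, 1, 0, -1, -1)ᵀ
v_3 = (1, 0, 0, 0, 0)ᵀ

Let N = A − (1)·I. We want v_3 with N^3 v_3 = 0 but N^2 v_3 ≠ 0; then v_{j-1} := N · v_j for j = 3, …, 2.

Pick v_3 = (1, 0, 0, 0, 0)ᵀ.
Then v_2 = N · v_3 = (-2, 1, 0, -1, -1)ᵀ.
Then v_1 = N · v_2 = (1, 1, -1, -2, 0)ᵀ.

Sanity check: (A − (1)·I) v_1 = (0, 0, 0, 0, 0)ᵀ = 0. ✓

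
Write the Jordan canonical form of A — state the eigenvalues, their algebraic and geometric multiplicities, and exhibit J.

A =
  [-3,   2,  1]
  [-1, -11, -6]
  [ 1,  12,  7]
J_2(-4) ⊕ J_1(1)

The characteristic polynomial is
  det(x·I − A) = x^3 + 7*x^2 + 8*x - 16 = (x - 1)*(x + 4)^2

Eigenvalues and multiplicities (the geometric multiplicity of λ is n − rank(A − λI), which equals the number of Jordan blocks for λ):
  λ = -4: algebraic multiplicity = 2, geometric multiplicity = 1
  λ = 1: algebraic multiplicity = 1, geometric multiplicity = 1

Determining the block sizes for each eigenvalue:
  λ = -4: one block (gm = 1), so the single block has size am = 2 → block sizes [2]
  λ = 1: one block (gm = 1), so the single block has size am = 1 → block sizes [1]

Assembling the blocks gives a Jordan form
J =
  [-4,  1, 0]
  [ 0, -4, 0]
  [ 0,  0, 1]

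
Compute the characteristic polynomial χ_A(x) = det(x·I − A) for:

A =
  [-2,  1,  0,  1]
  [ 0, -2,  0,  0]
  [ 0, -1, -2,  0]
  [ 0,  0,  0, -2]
x^4 + 8*x^3 + 24*x^2 + 32*x + 16

Expanding det(x·I − A) (e.g. by cofactor expansion or by noting that A is similar to its Jordan form J, which has the same characteristic polynomial as A) gives
  χ_A(x) = x^4 + 8*x^3 + 24*x^2 + 32*x + 16
which factors as (x + 2)^4. The eigenvalues (with algebraic multiplicities) are λ = -2 with multiplicity 4.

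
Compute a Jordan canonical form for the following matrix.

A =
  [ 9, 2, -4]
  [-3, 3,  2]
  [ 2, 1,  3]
J_3(5)

The characteristic polynomial is
  det(x·I − A) = x^3 - 15*x^2 + 75*x - 125 = (x - 5)^3

Eigenvalues and multiplicities (the geometric multiplicity of λ is n − rank(A − λI), which equals the number of Jordan blocks for λ):
  λ = 5: algebraic multiplicity = 3, geometric multiplicity = 1

Determining the block sizes for each eigenvalue:
  λ = 5: one block (gm = 1), so the single block has size am = 3 → block sizes [3]

Assembling the blocks gives a Jordan form
J =
  [5, 1, 0]
  [0, 5, 1]
  [0, 0, 5]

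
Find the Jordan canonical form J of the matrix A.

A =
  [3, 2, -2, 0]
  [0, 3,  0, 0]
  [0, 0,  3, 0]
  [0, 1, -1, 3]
J_2(3) ⊕ J_1(3) ⊕ J_1(3)

The characteristic polynomial is
  det(x·I − A) = x^4 - 12*x^3 + 54*x^2 - 108*x + 81 = (x - 3)^4

Eigenvalues and multiplicities (the geometric multiplicity of λ is n − rank(A − λI), which equals the number of Jordan blocks for λ):
  λ = 3: algebraic multiplicity = 4, geometric multiplicity = 3

Determining the block sizes for each eigenvalue:
  λ = 3: 3 blocks summing to 4 forces exactly one block of size 2 and the rest size 1 → block sizes [2, 1, 1]

Assembling the blocks gives a Jordan form
J =
  [3, 1, 0, 0]
  [0, 3, 0, 0]
  [0, 0, 3, 0]
  [0, 0, 0, 3]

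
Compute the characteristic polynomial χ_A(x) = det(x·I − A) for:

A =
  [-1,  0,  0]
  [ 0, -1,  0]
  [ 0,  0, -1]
x^3 + 3*x^2 + 3*x + 1

Expanding det(x·I − A) (e.g. by cofactor expansion or by noting that A is similar to its Jordan form J, which has the same characteristic polynomial as A) gives
  χ_A(x) = x^3 + 3*x^2 + 3*x + 1
which factors as (x + 1)^3. The eigenvalues (with algebraic multiplicities) are λ = -1 with multiplicity 3.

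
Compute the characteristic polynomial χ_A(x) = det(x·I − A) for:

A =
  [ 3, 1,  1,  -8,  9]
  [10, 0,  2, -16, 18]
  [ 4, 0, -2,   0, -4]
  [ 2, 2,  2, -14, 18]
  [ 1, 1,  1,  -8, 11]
x^5 + 2*x^4 - 8*x^3 - 16*x^2 + 16*x + 32

Expanding det(x·I − A) (e.g. by cofactor expansion or by noting that A is similar to its Jordan form J, which has the same characteristic polynomial as A) gives
  χ_A(x) = x^5 + 2*x^4 - 8*x^3 - 16*x^2 + 16*x + 32
which factors as (x - 2)^2*(x + 2)^3. The eigenvalues (with algebraic multiplicities) are λ = -2 with multiplicity 3, λ = 2 with multiplicity 2.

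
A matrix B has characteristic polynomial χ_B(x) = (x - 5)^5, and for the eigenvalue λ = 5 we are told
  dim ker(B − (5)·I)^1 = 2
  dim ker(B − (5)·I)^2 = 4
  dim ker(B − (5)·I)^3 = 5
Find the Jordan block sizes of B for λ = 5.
Block sizes for λ = 5: [3, 2]

From the dimensions of kernels of powers, the number of Jordan blocks of size at least j is d_j − d_{j−1} where d_j = dim ker(N^j) (with d_0 = 0). Computing the differences gives [2, 2, 1].
The number of blocks of size exactly k is (#blocks of size ≥ k) − (#blocks of size ≥ k + 1), so the partition is: 1 block(s) of size 2, 1 block(s) of size 3.
In nonincreasing order the block sizes are [3, 2].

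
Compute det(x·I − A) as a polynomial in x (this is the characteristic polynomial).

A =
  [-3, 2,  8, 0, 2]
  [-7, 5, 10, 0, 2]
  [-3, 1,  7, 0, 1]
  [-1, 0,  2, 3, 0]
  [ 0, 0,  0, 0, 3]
x^5 - 15*x^4 + 90*x^3 - 270*x^2 + 405*x - 243

Expanding det(x·I − A) (e.g. by cofactor expansion or by noting that A is similar to its Jordan form J, which has the same characteristic polynomial as A) gives
  χ_A(x) = x^5 - 15*x^4 + 90*x^3 - 270*x^2 + 405*x - 243
which factors as (x - 3)^5. The eigenvalues (with algebraic multiplicities) are λ = 3 with multiplicity 5.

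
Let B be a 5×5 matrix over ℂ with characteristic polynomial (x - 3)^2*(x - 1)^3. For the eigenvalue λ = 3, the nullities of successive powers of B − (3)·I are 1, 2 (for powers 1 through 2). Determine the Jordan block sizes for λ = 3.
Block sizes for λ = 3: [2]

From the dimensions of kernels of powers, the number of Jordan blocks of size at least j is d_j − d_{j−1} where d_j = dim ker(N^j) (with d_0 = 0). Computing the differences gives [1, 1].
The number of blocks of size exactly k is (#blocks of size ≥ k) − (#blocks of size ≥ k + 1), so the partition is: 1 block(s) of size 2.
In nonincreasing order the block sizes are [2].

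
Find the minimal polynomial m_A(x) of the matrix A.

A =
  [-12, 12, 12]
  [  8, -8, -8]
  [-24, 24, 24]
x^2 - 4*x

The characteristic polynomial is χ_A(x) = x^2*(x - 4), so the eigenvalues are known. The minimal polynomial is
  m_A(x) = Π_λ (x − λ)^{k_λ}
where k_λ is the size of the *largest* Jordan block for λ (equivalently, the smallest k with (A − λI)^k v = 0 for every generalised eigenvector v of λ).

  λ = 0: largest Jordan block has size 1, contributing (x − 0)
  λ = 4: largest Jordan block has size 1, contributing (x − 4)

So m_A(x) = x*(x - 4) = x^2 - 4*x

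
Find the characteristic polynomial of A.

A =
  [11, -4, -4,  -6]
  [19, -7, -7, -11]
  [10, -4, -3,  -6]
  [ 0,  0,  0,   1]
x^4 - 2*x^3 + 2*x - 1

Expanding det(x·I − A) (e.g. by cofactor expansion or by noting that A is similar to its Jordan form J, which has the same characteristic polynomial as A) gives
  χ_A(x) = x^4 - 2*x^3 + 2*x - 1
which factors as (x - 1)^3*(x + 1). The eigenvalues (with algebraic multiplicities) are λ = -1 with multiplicity 1, λ = 1 with multiplicity 3.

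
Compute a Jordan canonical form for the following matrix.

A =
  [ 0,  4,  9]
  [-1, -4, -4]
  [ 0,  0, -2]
J_3(-2)

The characteristic polynomial is
  det(x·I − A) = x^3 + 6*x^2 + 12*x + 8 = (x + 2)^3

Eigenvalues and multiplicities (the geometric multiplicity of λ is n − rank(A − λI), which equals the number of Jordan blocks for λ):
  λ = -2: algebraic multiplicity = 3, geometric multiplicity = 1

Determining the block sizes for each eigenvalue:
  λ = -2: one block (gm = 1), so the single block has size am = 3 → block sizes [3]

Assembling the blocks gives a Jordan form
J =
  [-2,  1,  0]
  [ 0, -2,  1]
  [ 0,  0, -2]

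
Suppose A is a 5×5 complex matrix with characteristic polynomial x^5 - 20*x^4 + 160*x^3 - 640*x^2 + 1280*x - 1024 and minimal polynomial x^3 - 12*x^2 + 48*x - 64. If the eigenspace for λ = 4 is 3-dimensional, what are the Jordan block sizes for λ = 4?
Block sizes for λ = 4: [3, 1, 1]

Step 1 — from the characteristic polynomial, algebraic multiplicity of λ = 4 is 5. From dim ker(A − (4)·I) = 3, there are exactly 3 Jordan blocks for λ = 4.
Step 2 — from the minimal polynomial, the factor (x − 4)^3 tells us the largest block for λ = 4 has size 3.
Step 3 — with total size 5, 3 blocks, and largest block 3, the block sizes (in nonincreasing order) are [3, 1, 1].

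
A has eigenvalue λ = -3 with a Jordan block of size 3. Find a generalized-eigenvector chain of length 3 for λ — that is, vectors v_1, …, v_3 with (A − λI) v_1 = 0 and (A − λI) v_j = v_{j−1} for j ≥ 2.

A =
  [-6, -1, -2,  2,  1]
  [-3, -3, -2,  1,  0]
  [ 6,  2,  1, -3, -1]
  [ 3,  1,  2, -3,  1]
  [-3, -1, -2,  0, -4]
A Jordan chain for λ = -3 of length 3:
v_1 = (3, 0, -6, -3, 3)ᵀ
v_2 = (-3, -3, 6, 3, -3)ᵀ
v_3 = (1, 0, 0, 0, 0)ᵀ

Let N = A − (-3)·I. We want v_3 with N^3 v_3 = 0 but N^2 v_3 ≠ 0; then v_{j-1} := N · v_j for j = 3, …, 2.

Pick v_3 = (1, 0, 0, 0, 0)ᵀ.
Then v_2 = N · v_3 = (-3, -3, 6, 3, -3)ᵀ.
Then v_1 = N · v_2 = (3, 0, -6, -3, 3)ᵀ.

Sanity check: (A − (-3)·I) v_1 = (0, 0, 0, 0, 0)ᵀ = 0. ✓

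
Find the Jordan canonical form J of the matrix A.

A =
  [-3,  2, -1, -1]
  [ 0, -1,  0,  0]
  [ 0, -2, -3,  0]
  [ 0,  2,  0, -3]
J_2(-3) ⊕ J_1(-3) ⊕ J_1(-1)

The characteristic polynomial is
  det(x·I − A) = x^4 + 10*x^3 + 36*x^2 + 54*x + 27 = (x + 1)*(x + 3)^3

Eigenvalues and multiplicities (the geometric multiplicity of λ is n − rank(A − λI), which equals the number of Jordan blocks for λ):
  λ = -3: algebraic multiplicity = 3, geometric multiplicity = 2
  λ = -1: algebraic multiplicity = 1, geometric multiplicity = 1

Determining the block sizes for each eigenvalue:
  λ = -3: 2 blocks summing to 3 forces exactly one block of size 2 and the rest size 1 → block sizes [2, 1]
  λ = -1: one block (gm = 1), so the single block has size am = 1 → block sizes [1]

Assembling the blocks gives a Jordan form
J =
  [-3,  1,  0,  0]
  [ 0, -3,  0,  0]
  [ 0,  0, -3,  0]
  [ 0,  0,  0, -1]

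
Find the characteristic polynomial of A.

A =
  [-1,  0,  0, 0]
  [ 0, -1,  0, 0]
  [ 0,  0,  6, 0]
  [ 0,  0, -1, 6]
x^4 - 10*x^3 + 13*x^2 + 60*x + 36

Expanding det(x·I − A) (e.g. by cofactor expansion or by noting that A is similar to its Jordan form J, which has the same characteristic polynomial as A) gives
  χ_A(x) = x^4 - 10*x^3 + 13*x^2 + 60*x + 36
which factors as (x - 6)^2*(x + 1)^2. The eigenvalues (with algebraic multiplicities) are λ = -1 with multiplicity 2, λ = 6 with multiplicity 2.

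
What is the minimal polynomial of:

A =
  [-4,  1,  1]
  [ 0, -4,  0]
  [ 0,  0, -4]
x^2 + 8*x + 16

The characteristic polynomial is χ_A(x) = (x + 4)^3, so the eigenvalues are known. The minimal polynomial is
  m_A(x) = Π_λ (x − λ)^{k_λ}
where k_λ is the size of the *largest* Jordan block for λ (equivalently, the smallest k with (A − λI)^k v = 0 for every generalised eigenvector v of λ).

  λ = -4: largest Jordan block has size 2, contributing (x + 4)^2

So m_A(x) = (x + 4)^2 = x^2 + 8*x + 16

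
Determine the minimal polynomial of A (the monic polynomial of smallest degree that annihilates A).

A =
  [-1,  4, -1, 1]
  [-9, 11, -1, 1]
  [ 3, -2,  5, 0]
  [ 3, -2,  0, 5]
x^3 - 15*x^2 + 75*x - 125

The characteristic polynomial is χ_A(x) = (x - 5)^4, so the eigenvalues are known. The minimal polynomial is
  m_A(x) = Π_λ (x − λ)^{k_λ}
where k_λ is the size of the *largest* Jordan block for λ (equivalently, the smallest k with (A − λI)^k v = 0 for every generalised eigenvector v of λ).

  λ = 5: largest Jordan block has size 3, contributing (x − 5)^3

So m_A(x) = (x - 5)^3 = x^3 - 15*x^2 + 75*x - 125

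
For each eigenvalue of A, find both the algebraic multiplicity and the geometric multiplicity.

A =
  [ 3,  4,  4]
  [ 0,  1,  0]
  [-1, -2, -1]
λ = 1: alg = 3, geom = 2

Step 1 — factor the characteristic polynomial to read off the algebraic multiplicities:
  χ_A(x) = (x - 1)^3

Step 2 — compute geometric multiplicities via the rank-nullity identity g(λ) = n − rank(A − λI):
  rank(A − (1)·I) = 1, so dim ker(A − (1)·I) = n − 1 = 2

Summary:
  λ = 1: algebraic multiplicity = 3, geometric multiplicity = 2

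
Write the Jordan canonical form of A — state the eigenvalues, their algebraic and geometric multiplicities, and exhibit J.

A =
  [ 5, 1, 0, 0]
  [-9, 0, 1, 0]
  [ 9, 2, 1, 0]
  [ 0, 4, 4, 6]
J_3(2) ⊕ J_1(6)

The characteristic polynomial is
  det(x·I − A) = x^4 - 12*x^3 + 48*x^2 - 80*x + 48 = (x - 6)*(x - 2)^3

Eigenvalues and multiplicities (the geometric multiplicity of λ is n − rank(A − λI), which equals the number of Jordan blocks for λ):
  λ = 2: algebraic multiplicity = 3, geometric multiplicity = 1
  λ = 6: algebraic multiplicity = 1, geometric multiplicity = 1

Determining the block sizes for each eigenvalue:
  λ = 2: one block (gm = 1), so the single block has size am = 3 → block sizes [3]
  λ = 6: one block (gm = 1), so the single block has size am = 1 → block sizes [1]

Assembling the blocks gives a Jordan form
J =
  [2, 1, 0, 0]
  [0, 2, 1, 0]
  [0, 0, 2, 0]
  [0, 0, 0, 6]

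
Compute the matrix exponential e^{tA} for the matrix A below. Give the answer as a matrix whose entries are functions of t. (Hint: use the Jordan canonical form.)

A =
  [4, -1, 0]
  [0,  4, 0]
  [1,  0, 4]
e^{tA} =
  [exp(4*t), -t*exp(4*t), 0]
  [0, exp(4*t), 0]
  [t*exp(4*t), -t^2*exp(4*t)/2, exp(4*t)]

Strategy: write A = P · J · P⁻¹ where J is a Jordan canonical form, so e^{tA} = P · e^{tJ} · P⁻¹, and e^{tJ} can be computed block-by-block.

A has Jordan form
J =
  [4, 1, 0]
  [0, 4, 1]
  [0, 0, 4]
(up to reordering of blocks).

Per-block formulas:
  For a 3×3 Jordan block J_3(4): exp(t · J_3(4)) = e^(4t)·(I + t·N + (t^2/2)·N^2), where N is the 3×3 nilpotent shift.

After assembling e^{tJ} and conjugating by P, we get:

e^{tA} =
  [exp(4*t), -t*exp(4*t), 0]
  [0, exp(4*t), 0]
  [t*exp(4*t), -t^2*exp(4*t)/2, exp(4*t)]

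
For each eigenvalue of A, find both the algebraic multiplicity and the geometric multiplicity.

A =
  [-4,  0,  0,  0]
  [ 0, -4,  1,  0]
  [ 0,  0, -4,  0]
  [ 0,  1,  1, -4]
λ = -4: alg = 4, geom = 2

Step 1 — factor the characteristic polynomial to read off the algebraic multiplicities:
  χ_A(x) = (x + 4)^4

Step 2 — compute geometric multiplicities via the rank-nullity identity g(λ) = n − rank(A − λI):
  rank(A − (-4)·I) = 2, so dim ker(A − (-4)·I) = n − 2 = 2

Summary:
  λ = -4: algebraic multiplicity = 4, geometric multiplicity = 2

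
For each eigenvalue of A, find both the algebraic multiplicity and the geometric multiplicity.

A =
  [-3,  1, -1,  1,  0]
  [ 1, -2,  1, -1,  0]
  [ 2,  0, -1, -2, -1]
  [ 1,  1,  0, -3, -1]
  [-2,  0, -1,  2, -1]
λ = -2: alg = 5, geom = 2

Step 1 — factor the characteristic polynomial to read off the algebraic multiplicities:
  χ_A(x) = (x + 2)^5

Step 2 — compute geometric multiplicities via the rank-nullity identity g(λ) = n − rank(A − λI):
  rank(A − (-2)·I) = 3, so dim ker(A − (-2)·I) = n − 3 = 2

Summary:
  λ = -2: algebraic multiplicity = 5, geometric multiplicity = 2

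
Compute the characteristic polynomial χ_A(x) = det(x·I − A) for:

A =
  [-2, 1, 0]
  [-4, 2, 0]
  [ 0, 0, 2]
x^3 - 2*x^2

Expanding det(x·I − A) (e.g. by cofactor expansion or by noting that A is similar to its Jordan form J, which has the same characteristic polynomial as A) gives
  χ_A(x) = x^3 - 2*x^2
which factors as x^2*(x - 2). The eigenvalues (with algebraic multiplicities) are λ = 0 with multiplicity 2, λ = 2 with multiplicity 1.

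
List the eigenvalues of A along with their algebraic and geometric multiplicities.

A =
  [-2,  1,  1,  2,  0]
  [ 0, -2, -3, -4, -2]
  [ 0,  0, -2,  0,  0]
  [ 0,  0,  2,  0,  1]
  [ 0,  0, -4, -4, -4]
λ = -2: alg = 5, geom = 2

Step 1 — factor the characteristic polynomial to read off the algebraic multiplicities:
  χ_A(x) = (x + 2)^5

Step 2 — compute geometric multiplicities via the rank-nullity identity g(λ) = n − rank(A − λI):
  rank(A − (-2)·I) = 3, so dim ker(A − (-2)·I) = n − 3 = 2

Summary:
  λ = -2: algebraic multiplicity = 5, geometric multiplicity = 2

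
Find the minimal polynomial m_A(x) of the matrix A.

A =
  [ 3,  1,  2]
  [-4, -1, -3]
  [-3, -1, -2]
x^3

The characteristic polynomial is χ_A(x) = x^3, so the eigenvalues are known. The minimal polynomial is
  m_A(x) = Π_λ (x − λ)^{k_λ}
where k_λ is the size of the *largest* Jordan block for λ (equivalently, the smallest k with (A − λI)^k v = 0 for every generalised eigenvector v of λ).

  λ = 0: largest Jordan block has size 3, contributing (x − 0)^3

So m_A(x) = x^3 = x^3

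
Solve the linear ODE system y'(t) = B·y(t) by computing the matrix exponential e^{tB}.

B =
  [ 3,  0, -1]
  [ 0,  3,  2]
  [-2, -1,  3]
e^{tB} =
  [t^2*exp(3*t) + exp(3*t), t^2*exp(3*t)/2, -t*exp(3*t)]
  [-2*t^2*exp(3*t), -t^2*exp(3*t) + exp(3*t), 2*t*exp(3*t)]
  [-2*t*exp(3*t), -t*exp(3*t), exp(3*t)]

Strategy: write B = P · J · P⁻¹ where J is a Jordan canonical form, so e^{tB} = P · e^{tJ} · P⁻¹, and e^{tJ} can be computed block-by-block.

B has Jordan form
J =
  [3, 1, 0]
  [0, 3, 1]
  [0, 0, 3]
(up to reordering of blocks).

Per-block formulas:
  For a 3×3 Jordan block J_3(3): exp(t · J_3(3)) = e^(3t)·(I + t·N + (t^2/2)·N^2), where N is the 3×3 nilpotent shift.

After assembling e^{tJ} and conjugating by P, we get:

e^{tB} =
  [t^2*exp(3*t) + exp(3*t), t^2*exp(3*t)/2, -t*exp(3*t)]
  [-2*t^2*exp(3*t), -t^2*exp(3*t) + exp(3*t), 2*t*exp(3*t)]
  [-2*t*exp(3*t), -t*exp(3*t), exp(3*t)]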